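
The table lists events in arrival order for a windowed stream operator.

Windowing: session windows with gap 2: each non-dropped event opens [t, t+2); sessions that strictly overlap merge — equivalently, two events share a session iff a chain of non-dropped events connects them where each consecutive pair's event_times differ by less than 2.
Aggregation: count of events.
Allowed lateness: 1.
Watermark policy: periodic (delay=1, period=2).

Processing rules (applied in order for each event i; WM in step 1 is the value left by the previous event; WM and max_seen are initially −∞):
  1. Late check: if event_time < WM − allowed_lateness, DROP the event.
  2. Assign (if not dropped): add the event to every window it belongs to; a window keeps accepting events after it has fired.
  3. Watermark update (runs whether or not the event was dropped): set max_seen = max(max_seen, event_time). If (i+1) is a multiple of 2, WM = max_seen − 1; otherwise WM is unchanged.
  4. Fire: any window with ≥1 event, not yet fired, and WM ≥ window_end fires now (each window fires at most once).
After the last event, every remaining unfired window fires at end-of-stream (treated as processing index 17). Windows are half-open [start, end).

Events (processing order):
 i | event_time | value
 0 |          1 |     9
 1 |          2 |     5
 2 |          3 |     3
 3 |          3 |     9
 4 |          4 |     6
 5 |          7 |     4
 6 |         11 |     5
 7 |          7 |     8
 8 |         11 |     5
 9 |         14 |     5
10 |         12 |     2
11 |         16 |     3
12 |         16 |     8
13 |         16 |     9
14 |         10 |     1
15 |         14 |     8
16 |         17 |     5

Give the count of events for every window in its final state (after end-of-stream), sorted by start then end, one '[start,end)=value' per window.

[1,6)=5 [7,9)=2 [11,14)=3 [14,16)=2 [16,19)=4

i=0 t=1 v=9: → [1,3); WM=−∞
i=1 t=2 v=5: → [1,4); WM=1
i=2 t=3 v=3: → [1,5); WM=1
i=3 t=3 v=9: → [1,5); WM=2
i=4 t=4 v=6: → [1,6); WM=2
i=5 t=7 v=4: → [7,9); WM=6
i=6 t=11 v=5: → [11,13); WM=6
i=7 t=7 v=8: → [7,9); WM=10
i=8 t=11 v=5: → [11,13); WM=10
i=9 t=14 v=5: → [14,16); WM=13
i=10 t=12 v=2: → [11,14); WM=13
i=11 t=16 v=3: → [16,18); WM=15
i=12 t=16 v=8: → [16,18); WM=15
i=13 t=16 v=9: → [16,18); WM=15
i=14 t=10 v=1: DROP (t<15-1); WM=15
i=15 t=14 v=8: → [14,16); WM=15
i=16 t=17 v=5: → [16,19); WM=15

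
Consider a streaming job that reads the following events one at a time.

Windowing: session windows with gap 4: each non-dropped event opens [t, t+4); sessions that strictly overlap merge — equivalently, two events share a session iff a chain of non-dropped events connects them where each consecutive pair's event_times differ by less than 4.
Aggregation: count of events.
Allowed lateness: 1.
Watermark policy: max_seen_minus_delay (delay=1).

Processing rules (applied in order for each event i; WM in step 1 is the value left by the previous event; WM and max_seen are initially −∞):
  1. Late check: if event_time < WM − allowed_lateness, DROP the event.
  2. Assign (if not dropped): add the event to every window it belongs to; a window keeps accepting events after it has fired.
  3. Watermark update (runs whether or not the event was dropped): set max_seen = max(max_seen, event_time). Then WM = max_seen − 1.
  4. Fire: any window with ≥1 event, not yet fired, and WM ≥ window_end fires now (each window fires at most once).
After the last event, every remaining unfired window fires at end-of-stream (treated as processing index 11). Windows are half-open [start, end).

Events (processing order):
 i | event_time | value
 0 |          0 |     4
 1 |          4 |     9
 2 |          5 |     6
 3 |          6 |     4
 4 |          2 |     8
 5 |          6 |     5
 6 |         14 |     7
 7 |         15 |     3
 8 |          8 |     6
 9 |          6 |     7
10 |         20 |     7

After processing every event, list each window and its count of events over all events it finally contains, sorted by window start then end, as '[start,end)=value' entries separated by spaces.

i=0 t=0 v=4: → [0,4); WM=-1
i=1 t=4 v=9: → [4,8); WM=3
i=2 t=5 v=6: → [4,9); WM=4
i=3 t=6 v=4: → [4,10); WM=5
i=4 t=2 v=8: DROP (t<5-1); WM=5
i=5 t=6 v=5: → [4,10); WM=5
i=6 t=14 v=7: → [14,18); WM=13
i=7 t=15 v=3: → [14,19); WM=14
i=8 t=8 v=6: DROP (t<14-1); WM=14
i=9 t=6 v=7: DROP (t<14-1); WM=14
i=10 t=20 v=7: → [20,24); WM=19

[0,4)=1 [4,10)=4 [14,19)=2 [20,24)=1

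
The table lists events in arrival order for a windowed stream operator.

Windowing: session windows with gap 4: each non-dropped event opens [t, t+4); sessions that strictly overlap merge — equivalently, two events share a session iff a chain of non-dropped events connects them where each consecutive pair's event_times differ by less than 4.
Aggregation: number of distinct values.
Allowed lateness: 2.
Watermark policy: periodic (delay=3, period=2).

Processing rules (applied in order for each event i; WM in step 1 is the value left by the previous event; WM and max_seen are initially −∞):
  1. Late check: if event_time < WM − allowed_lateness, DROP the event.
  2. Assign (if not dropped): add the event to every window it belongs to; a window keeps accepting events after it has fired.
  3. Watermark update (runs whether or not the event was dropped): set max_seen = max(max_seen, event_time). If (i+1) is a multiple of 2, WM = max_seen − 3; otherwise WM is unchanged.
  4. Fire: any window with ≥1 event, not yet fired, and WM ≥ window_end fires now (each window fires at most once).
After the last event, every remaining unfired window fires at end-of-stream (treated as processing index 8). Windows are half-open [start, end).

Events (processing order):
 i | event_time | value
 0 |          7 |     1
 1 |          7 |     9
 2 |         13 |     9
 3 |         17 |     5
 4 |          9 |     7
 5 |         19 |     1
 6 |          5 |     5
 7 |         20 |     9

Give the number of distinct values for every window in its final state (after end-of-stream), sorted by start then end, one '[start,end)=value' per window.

[7,11)=2 [13,17)=1 [17,24)=3

i=0 t=7 v=1: → [7,11); WM=−∞
i=1 t=7 v=9: → [7,11); WM=4
i=2 t=13 v=9: → [13,17); WM=4
i=3 t=17 v=5: → [17,21); WM=14
i=4 t=9 v=7: DROP (t<14-2); WM=14
i=5 t=19 v=1: → [17,23); WM=16
i=6 t=5 v=5: DROP (t<16-2); WM=16
i=7 t=20 v=9: → [17,24); WM=17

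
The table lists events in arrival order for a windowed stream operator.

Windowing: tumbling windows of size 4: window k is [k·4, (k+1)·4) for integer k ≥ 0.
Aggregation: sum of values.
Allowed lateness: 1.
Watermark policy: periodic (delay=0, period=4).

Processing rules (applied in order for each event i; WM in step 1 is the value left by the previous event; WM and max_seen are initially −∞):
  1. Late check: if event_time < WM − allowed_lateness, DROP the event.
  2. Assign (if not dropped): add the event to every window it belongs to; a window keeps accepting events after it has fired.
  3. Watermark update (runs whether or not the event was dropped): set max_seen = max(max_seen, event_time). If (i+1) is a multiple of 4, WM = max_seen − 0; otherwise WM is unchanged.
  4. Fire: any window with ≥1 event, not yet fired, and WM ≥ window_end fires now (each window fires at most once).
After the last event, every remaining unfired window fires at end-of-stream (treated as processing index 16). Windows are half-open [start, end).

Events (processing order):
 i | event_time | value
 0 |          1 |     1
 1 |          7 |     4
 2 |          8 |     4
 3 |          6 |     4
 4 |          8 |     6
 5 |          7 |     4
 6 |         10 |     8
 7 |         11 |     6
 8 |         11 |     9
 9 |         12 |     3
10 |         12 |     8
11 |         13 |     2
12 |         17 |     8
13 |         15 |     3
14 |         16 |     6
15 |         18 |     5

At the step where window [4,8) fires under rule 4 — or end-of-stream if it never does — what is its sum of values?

8

i=0 t=1 v=1: → [0,4); WM=−∞
i=1 t=7 v=4: → [4,8); WM=−∞
i=2 t=8 v=4: → [8,12); WM=−∞
i=3 t=6 v=4: → [4,8); WM=8; [0,4) fires=1 [4,8) fires=8
i=4 t=8 v=6: → [8,12); WM=8
i=5 t=7 v=4: → [4,8); WM=8
i=6 t=10 v=8: → [8,12); WM=8
i=7 t=11 v=6: → [8,12); WM=11
i=8 t=11 v=9: → [8,12); WM=11
i=9 t=12 v=3: → [12,16); WM=11
i=10 t=12 v=8: → [12,16); WM=11
i=11 t=13 v=2: → [12,16); WM=13; [8,12) fires=33
i=12 t=17 v=8: → [16,20); WM=13
i=13 t=15 v=3: → [12,16); WM=13
i=14 t=16 v=6: → [16,20); WM=13
i=15 t=18 v=5: → [16,20); WM=18; [12,16) fires=16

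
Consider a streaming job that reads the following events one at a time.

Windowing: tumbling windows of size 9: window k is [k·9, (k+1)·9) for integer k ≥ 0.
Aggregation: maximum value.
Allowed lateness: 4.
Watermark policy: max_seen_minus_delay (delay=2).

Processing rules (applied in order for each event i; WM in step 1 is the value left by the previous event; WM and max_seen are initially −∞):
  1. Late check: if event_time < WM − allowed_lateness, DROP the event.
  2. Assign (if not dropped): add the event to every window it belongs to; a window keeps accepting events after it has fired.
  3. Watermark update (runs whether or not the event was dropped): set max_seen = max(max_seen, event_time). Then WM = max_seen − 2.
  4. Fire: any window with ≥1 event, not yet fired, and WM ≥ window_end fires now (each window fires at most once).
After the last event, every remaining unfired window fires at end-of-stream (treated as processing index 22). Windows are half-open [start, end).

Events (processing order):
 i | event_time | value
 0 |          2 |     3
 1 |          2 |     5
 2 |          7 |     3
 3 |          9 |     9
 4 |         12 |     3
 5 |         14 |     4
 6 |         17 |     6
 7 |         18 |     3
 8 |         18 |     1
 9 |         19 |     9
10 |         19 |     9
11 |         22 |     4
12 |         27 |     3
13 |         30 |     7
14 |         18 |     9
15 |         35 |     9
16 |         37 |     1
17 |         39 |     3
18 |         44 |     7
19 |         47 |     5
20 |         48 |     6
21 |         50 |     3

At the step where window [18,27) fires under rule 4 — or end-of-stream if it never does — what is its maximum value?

9

i=0 t=2 v=3: → [0,9); WM=0
i=1 t=2 v=5: → [0,9); WM=0
i=2 t=7 v=3: → [0,9); WM=5
i=3 t=9 v=9: → [9,18); WM=7
i=4 t=12 v=3: → [9,18); WM=10; [0,9) fires=5
i=5 t=14 v=4: → [9,18); WM=12
i=6 t=17 v=6: → [9,18); WM=15
i=7 t=18 v=3: → [18,27); WM=16
i=8 t=18 v=1: → [18,27); WM=16
i=9 t=19 v=9: → [18,27); WM=17
i=10 t=19 v=9: → [18,27); WM=17
i=11 t=22 v=4: → [18,27); WM=20; [9,18) fires=9
i=12 t=27 v=3: → [27,36); WM=25
i=13 t=30 v=7: → [27,36); WM=28; [18,27) fires=9
i=14 t=18 v=9: DROP (t<28-4); WM=28
i=15 t=35 v=9: → [27,36); WM=33
i=16 t=37 v=1: → [36,45); WM=35
i=17 t=39 v=3: → [36,45); WM=37; [27,36) fires=9
i=18 t=44 v=7: → [36,45); WM=42
i=19 t=47 v=5: → [45,54); WM=45; [36,45) fires=7
i=20 t=48 v=6: → [45,54); WM=46
i=21 t=50 v=3: → [45,54); WM=48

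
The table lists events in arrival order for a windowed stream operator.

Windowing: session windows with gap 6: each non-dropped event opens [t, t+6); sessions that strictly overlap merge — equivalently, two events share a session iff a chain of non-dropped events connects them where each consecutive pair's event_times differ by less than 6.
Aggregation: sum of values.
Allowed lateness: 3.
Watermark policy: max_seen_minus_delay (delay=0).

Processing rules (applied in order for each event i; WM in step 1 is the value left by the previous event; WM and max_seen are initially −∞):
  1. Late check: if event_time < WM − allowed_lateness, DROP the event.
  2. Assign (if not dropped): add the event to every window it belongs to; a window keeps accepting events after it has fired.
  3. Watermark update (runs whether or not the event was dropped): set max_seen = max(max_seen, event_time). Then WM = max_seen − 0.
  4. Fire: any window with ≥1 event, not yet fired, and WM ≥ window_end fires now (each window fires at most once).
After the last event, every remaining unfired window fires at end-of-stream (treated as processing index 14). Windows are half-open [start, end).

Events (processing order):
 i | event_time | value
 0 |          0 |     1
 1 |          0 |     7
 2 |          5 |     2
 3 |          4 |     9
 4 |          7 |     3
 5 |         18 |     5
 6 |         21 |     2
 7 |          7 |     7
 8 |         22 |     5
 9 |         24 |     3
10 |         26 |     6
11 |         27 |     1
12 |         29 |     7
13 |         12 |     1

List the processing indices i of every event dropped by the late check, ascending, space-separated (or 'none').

i=0 t=0 v=1: → [0,6); WM=0
i=1 t=0 v=7: → [0,6); WM=0
i=2 t=5 v=2: → [0,11); WM=5
i=3 t=4 v=9: → [0,11); WM=5
i=4 t=7 v=3: → [0,13); WM=7
i=5 t=18 v=5: → [18,24); WM=18
i=6 t=21 v=2: → [18,27); WM=21
i=7 t=7 v=7: DROP (t<21-3); WM=21
i=8 t=22 v=5: → [18,28); WM=22
i=9 t=24 v=3: → [18,30); WM=24
i=10 t=26 v=6: → [18,32); WM=26
i=11 t=27 v=1: → [18,33); WM=27
i=12 t=29 v=7: → [18,35); WM=29
i=13 t=12 v=1: DROP (t<29-3); WM=29

7 13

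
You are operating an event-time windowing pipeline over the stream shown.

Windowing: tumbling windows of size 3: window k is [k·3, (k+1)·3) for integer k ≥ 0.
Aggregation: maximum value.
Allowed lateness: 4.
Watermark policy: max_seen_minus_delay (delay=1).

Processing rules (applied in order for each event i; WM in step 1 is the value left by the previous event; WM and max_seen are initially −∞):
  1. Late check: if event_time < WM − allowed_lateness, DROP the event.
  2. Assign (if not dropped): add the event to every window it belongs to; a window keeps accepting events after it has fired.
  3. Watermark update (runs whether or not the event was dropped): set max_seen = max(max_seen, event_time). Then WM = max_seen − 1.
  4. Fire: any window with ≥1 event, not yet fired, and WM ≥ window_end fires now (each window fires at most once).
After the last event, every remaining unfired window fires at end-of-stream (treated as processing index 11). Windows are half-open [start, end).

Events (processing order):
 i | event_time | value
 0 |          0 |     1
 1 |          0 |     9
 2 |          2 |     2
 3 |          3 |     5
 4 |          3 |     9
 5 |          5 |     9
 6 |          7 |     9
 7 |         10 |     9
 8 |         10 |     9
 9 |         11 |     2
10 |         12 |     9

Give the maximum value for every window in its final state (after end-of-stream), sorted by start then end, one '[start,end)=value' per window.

[0,3)=9 [3,6)=9 [6,9)=9 [9,12)=9 [12,15)=9

i=0 t=0 v=1: → [0,3); WM=-1
i=1 t=0 v=9: → [0,3); WM=-1
i=2 t=2 v=2: → [0,3); WM=1
i=3 t=3 v=5: → [3,6); WM=2
i=4 t=3 v=9: → [3,6); WM=2
i=5 t=5 v=9: → [3,6); WM=4; [0,3) fires=9
i=6 t=7 v=9: → [6,9); WM=6; [3,6) fires=9
i=7 t=10 v=9: → [9,12); WM=9; [6,9) fires=9
i=8 t=10 v=9: → [9,12); WM=9
i=9 t=11 v=2: → [9,12); WM=10
i=10 t=12 v=9: → [12,15); WM=11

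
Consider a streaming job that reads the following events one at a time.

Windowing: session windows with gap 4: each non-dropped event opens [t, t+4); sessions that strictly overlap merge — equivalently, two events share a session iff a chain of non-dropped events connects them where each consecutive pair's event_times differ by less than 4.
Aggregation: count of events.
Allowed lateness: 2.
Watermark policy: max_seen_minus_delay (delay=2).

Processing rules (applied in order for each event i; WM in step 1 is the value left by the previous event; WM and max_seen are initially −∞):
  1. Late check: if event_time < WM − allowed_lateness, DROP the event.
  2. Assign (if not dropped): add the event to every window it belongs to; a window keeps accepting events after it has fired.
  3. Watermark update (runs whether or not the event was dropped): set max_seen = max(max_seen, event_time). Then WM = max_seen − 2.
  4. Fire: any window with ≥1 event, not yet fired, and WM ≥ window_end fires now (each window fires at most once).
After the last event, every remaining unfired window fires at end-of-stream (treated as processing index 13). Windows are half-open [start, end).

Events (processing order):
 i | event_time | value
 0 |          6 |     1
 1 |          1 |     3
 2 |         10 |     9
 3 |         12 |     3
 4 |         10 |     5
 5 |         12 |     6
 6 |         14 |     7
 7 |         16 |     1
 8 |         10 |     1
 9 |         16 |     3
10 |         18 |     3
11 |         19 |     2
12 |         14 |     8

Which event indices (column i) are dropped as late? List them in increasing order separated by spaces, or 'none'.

i=0 t=6 v=1: → [6,10); WM=4
i=1 t=1 v=3: DROP (t<4-2); WM=4
i=2 t=10 v=9: → [10,14); WM=8
i=3 t=12 v=3: → [10,16); WM=10
i=4 t=10 v=5: → [10,16); WM=10
i=5 t=12 v=6: → [10,16); WM=10
i=6 t=14 v=7: → [10,18); WM=12
i=7 t=16 v=1: → [10,20); WM=14
i=8 t=10 v=1: DROP (t<14-2); WM=14
i=9 t=16 v=3: → [10,20); WM=14
i=10 t=18 v=3: → [10,22); WM=16
i=11 t=19 v=2: → [10,23); WM=17
i=12 t=14 v=8: DROP (t<17-2); WM=17

1 8 12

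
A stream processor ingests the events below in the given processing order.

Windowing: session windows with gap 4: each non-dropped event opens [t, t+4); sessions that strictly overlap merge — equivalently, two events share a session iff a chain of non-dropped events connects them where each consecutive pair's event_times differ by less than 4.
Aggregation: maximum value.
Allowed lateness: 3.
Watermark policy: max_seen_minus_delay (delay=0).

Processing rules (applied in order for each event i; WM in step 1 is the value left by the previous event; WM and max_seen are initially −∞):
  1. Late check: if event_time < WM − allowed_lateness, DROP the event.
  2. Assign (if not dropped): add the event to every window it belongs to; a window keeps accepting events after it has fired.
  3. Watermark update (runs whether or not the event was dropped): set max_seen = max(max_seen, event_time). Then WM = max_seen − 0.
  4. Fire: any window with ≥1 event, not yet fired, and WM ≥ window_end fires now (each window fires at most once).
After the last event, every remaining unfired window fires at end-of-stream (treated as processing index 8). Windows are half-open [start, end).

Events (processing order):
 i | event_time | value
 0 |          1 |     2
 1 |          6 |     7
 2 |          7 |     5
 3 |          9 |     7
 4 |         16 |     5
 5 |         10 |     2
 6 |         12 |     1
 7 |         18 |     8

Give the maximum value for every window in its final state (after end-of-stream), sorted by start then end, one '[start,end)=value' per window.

i=0 t=1 v=2: → [1,5); WM=1
i=1 t=6 v=7: → [6,10); WM=6
i=2 t=7 v=5: → [6,11); WM=7
i=3 t=9 v=7: → [6,13); WM=9
i=4 t=16 v=5: → [16,20); WM=16
i=5 t=10 v=2: DROP (t<16-3); WM=16
i=6 t=12 v=1: DROP (t<16-3); WM=16
i=7 t=18 v=8: → [16,22); WM=18

[1,5)=2 [6,13)=7 [16,22)=8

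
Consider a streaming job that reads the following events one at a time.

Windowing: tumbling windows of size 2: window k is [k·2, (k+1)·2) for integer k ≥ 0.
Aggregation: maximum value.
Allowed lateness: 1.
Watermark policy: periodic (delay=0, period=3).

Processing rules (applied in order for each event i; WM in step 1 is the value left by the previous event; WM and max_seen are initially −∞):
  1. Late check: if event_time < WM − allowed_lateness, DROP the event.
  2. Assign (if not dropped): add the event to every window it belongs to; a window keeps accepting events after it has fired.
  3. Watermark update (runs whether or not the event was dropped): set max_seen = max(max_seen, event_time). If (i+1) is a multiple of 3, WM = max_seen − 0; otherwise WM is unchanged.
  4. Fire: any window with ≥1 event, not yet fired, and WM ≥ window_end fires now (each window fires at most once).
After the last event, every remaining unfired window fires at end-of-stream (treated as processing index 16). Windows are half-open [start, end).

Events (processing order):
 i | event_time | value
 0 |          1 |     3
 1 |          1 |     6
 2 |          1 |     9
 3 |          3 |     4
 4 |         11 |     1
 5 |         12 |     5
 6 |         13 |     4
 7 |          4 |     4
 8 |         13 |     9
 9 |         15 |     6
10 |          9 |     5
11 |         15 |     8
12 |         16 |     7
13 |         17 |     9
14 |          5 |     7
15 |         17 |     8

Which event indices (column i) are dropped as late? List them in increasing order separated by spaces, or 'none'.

i=0 t=1 v=3: → [0,2); WM=−∞
i=1 t=1 v=6: → [0,2); WM=−∞
i=2 t=1 v=9: → [0,2); WM=1
i=3 t=3 v=4: → [2,4); WM=1
i=4 t=11 v=1: → [10,12); WM=1
i=5 t=12 v=5: → [12,14); WM=12; [0,2) fires=9 [2,4) fires=4 [10,12) fires=1
i=6 t=13 v=4: → [12,14); WM=12
i=7 t=4 v=4: DROP (t<12-1); WM=12
i=8 t=13 v=9: → [12,14); WM=13
i=9 t=15 v=6: → [14,16); WM=13
i=10 t=9 v=5: DROP (t<13-1); WM=13
i=11 t=15 v=8: → [14,16); WM=15; [12,14) fires=9
i=12 t=16 v=7: → [16,18); WM=15
i=13 t=17 v=9: → [16,18); WM=15
i=14 t=5 v=7: DROP (t<15-1); WM=17; [14,16) fires=8
i=15 t=17 v=8: → [16,18); WM=17

7 10 14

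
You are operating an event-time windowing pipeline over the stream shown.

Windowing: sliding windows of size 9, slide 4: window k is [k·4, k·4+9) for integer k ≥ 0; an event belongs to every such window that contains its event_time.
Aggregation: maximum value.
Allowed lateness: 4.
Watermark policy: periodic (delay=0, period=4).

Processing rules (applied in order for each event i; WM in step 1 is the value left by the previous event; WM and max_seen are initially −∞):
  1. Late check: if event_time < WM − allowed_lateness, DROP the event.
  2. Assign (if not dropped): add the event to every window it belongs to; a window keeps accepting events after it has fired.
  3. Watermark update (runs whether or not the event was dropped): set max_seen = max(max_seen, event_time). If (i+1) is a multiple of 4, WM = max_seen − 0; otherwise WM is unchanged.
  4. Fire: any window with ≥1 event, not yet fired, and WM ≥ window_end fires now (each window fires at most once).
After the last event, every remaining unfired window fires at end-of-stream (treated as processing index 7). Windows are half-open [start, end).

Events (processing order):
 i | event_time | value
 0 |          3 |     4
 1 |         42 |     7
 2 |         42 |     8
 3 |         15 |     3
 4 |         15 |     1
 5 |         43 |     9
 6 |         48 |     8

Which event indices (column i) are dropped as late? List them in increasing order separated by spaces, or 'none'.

4

i=0 t=3 v=4: → [0,9); WM=−∞
i=1 t=42 v=7: → [40,49),[36,45); WM=−∞
i=2 t=42 v=8: → [40,49),[36,45); WM=−∞
i=3 t=15 v=3: → [12,21),[8,17); WM=42; [0,9) fires=4 [8,17) fires=3 [12,21) fires=3
i=4 t=15 v=1: DROP (t<42-4); WM=42
i=5 t=43 v=9: → [40,49),[36,45); WM=42
i=6 t=48 v=8: → [48,57),[44,53),[40,49); WM=42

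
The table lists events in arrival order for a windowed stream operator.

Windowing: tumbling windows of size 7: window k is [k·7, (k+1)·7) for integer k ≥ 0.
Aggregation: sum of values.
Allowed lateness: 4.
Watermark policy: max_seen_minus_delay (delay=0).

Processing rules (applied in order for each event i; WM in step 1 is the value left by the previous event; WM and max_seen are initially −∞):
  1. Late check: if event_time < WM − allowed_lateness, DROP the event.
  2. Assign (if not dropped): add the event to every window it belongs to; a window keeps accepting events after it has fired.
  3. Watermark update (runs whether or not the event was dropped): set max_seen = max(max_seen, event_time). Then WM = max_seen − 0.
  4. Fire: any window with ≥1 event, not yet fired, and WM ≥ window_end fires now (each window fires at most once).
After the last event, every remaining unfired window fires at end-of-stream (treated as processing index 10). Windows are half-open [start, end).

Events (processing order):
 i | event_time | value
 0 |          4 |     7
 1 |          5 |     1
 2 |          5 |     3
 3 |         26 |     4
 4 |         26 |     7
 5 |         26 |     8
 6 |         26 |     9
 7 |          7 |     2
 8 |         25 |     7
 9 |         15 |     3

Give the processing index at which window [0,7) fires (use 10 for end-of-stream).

i=0 t=4 v=7: → [0,7); WM=4
i=1 t=5 v=1: → [0,7); WM=5
i=2 t=5 v=3: → [0,7); WM=5
i=3 t=26 v=4: → [21,28); WM=26; [0,7) fires=11
i=4 t=26 v=7: → [21,28); WM=26
i=5 t=26 v=8: → [21,28); WM=26
i=6 t=26 v=9: → [21,28); WM=26
i=7 t=7 v=2: DROP (t<26-4); WM=26
i=8 t=25 v=7: → [21,28); WM=26
i=9 t=15 v=3: DROP (t<26-4); WM=26

3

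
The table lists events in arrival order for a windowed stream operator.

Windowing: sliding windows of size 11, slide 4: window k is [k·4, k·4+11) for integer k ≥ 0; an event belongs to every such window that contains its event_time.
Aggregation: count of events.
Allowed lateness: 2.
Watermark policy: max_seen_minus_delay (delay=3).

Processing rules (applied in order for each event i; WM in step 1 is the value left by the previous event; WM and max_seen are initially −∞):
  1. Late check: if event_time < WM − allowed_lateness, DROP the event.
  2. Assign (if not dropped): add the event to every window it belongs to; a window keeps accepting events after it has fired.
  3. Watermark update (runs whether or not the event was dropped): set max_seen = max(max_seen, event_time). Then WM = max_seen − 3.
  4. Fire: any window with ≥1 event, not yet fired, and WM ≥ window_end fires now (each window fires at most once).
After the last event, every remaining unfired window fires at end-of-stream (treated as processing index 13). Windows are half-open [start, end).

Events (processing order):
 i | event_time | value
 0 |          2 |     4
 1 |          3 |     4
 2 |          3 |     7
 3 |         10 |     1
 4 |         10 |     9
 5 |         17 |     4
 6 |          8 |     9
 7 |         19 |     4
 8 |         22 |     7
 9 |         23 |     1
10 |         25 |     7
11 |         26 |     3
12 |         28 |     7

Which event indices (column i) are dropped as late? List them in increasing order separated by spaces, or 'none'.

i=0 t=2 v=4: → [0,11); WM=-1
i=1 t=3 v=4: → [0,11); WM=0
i=2 t=3 v=7: → [0,11); WM=0
i=3 t=10 v=1: → [8,19),[4,15),[0,11); WM=7
i=4 t=10 v=9: → [8,19),[4,15),[0,11); WM=7
i=5 t=17 v=4: → [16,27),[12,23),[8,19); WM=14; [0,11) fires=5
i=6 t=8 v=9: DROP (t<14-2); WM=14
i=7 t=19 v=4: → [16,27),[12,23); WM=16; [4,15) fires=2
i=8 t=22 v=7: → [20,31),[16,27),[12,23); WM=19; [8,19) fires=3
i=9 t=23 v=1: → [20,31),[16,27); WM=20
i=10 t=25 v=7: → [24,35),[20,31),[16,27); WM=22
i=11 t=26 v=3: → [24,35),[20,31),[16,27); WM=23; [12,23) fires=3
i=12 t=28 v=7: → [28,39),[24,35),[20,31); WM=25

6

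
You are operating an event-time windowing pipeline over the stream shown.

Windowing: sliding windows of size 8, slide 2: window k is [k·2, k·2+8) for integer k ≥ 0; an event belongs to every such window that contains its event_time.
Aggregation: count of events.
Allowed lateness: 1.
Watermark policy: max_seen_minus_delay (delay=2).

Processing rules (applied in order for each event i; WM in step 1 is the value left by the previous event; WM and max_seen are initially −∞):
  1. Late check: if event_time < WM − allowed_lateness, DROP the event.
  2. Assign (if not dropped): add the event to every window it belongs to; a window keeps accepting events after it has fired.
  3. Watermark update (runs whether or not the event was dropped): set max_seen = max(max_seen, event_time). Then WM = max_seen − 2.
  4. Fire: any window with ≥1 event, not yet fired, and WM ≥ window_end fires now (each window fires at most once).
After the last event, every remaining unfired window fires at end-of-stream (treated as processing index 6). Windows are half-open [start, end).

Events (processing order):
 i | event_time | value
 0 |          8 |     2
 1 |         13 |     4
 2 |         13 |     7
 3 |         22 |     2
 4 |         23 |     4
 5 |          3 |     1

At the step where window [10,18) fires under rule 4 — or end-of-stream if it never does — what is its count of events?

2

i=0 t=8 v=2: → [8,16),[6,14),[4,12),[2,10); WM=6
i=1 t=13 v=4: → [12,20),[10,18),[8,16),[6,14); WM=11; [2,10) fires=1
i=2 t=13 v=7: → [12,20),[10,18),[8,16),[6,14); WM=11
i=3 t=22 v=2: → [22,30),[20,28),[18,26),[16,24); WM=20; [4,12) fires=1 [6,14) fires=3 [8,16) fires=3 [10,18) fires=2 [12,20) fires=2
i=4 t=23 v=4: → [22,30),[20,28),[18,26),[16,24); WM=21
i=5 t=3 v=1: DROP (t<21-1); WM=21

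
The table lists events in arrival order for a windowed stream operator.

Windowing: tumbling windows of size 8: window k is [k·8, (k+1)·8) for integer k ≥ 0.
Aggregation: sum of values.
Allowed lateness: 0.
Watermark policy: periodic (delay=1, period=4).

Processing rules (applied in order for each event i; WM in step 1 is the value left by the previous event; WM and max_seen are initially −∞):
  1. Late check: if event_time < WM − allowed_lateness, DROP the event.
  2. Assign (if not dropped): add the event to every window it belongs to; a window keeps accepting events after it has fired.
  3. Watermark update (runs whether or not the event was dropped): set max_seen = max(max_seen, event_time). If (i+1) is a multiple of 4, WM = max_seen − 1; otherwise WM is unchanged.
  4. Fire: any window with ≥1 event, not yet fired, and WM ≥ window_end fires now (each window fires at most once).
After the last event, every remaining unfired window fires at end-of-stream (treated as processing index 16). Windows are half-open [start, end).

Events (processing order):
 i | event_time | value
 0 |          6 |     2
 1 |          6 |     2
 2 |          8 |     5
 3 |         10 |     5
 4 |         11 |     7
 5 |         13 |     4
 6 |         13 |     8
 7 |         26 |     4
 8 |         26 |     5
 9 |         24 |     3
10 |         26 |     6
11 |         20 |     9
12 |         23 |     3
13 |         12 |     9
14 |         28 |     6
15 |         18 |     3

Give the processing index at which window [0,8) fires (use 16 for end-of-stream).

3

i=0 t=6 v=2: → [0,8); WM=−∞
i=1 t=6 v=2: → [0,8); WM=−∞
i=2 t=8 v=5: → [8,16); WM=−∞
i=3 t=10 v=5: → [8,16); WM=9; [0,8) fires=4
i=4 t=11 v=7: → [8,16); WM=9
i=5 t=13 v=4: → [8,16); WM=9
i=6 t=13 v=8: → [8,16); WM=9
i=7 t=26 v=4: → [24,32); WM=25; [8,16) fires=29
i=8 t=26 v=5: → [24,32); WM=25
i=9 t=24 v=3: DROP (t<25-0); WM=25
i=10 t=26 v=6: → [24,32); WM=25
i=11 t=20 v=9: DROP (t<25-0); WM=25
i=12 t=23 v=3: DROP (t<25-0); WM=25
i=13 t=12 v=9: DROP (t<25-0); WM=25
i=14 t=28 v=6: → [24,32); WM=25
i=15 t=18 v=3: DROP (t<25-0); WM=27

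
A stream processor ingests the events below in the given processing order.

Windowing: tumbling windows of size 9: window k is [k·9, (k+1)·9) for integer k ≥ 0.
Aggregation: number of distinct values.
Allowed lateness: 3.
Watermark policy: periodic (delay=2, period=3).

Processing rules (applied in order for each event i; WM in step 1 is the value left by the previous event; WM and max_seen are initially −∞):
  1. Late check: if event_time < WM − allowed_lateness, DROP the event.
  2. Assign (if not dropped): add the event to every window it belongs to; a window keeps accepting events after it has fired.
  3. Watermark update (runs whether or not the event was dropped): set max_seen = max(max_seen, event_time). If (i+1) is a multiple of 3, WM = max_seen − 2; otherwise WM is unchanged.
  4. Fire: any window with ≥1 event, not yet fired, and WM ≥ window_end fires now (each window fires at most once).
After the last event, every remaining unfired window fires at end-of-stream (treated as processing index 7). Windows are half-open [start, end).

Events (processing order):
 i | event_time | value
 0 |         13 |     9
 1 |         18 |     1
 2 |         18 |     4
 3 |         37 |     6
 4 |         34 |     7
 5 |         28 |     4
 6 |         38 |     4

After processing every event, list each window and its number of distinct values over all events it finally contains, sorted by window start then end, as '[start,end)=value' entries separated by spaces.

[9,18)=1 [18,27)=2 [27,36)=2 [36,45)=2

i=0 t=13 v=9: → [9,18); WM=−∞
i=1 t=18 v=1: → [18,27); WM=−∞
i=2 t=18 v=4: → [18,27); WM=16
i=3 t=37 v=6: → [36,45); WM=16
i=4 t=34 v=7: → [27,36); WM=16
i=5 t=28 v=4: → [27,36); WM=35; [9,18) fires=1 [18,27) fires=2
i=6 t=38 v=4: → [36,45); WM=35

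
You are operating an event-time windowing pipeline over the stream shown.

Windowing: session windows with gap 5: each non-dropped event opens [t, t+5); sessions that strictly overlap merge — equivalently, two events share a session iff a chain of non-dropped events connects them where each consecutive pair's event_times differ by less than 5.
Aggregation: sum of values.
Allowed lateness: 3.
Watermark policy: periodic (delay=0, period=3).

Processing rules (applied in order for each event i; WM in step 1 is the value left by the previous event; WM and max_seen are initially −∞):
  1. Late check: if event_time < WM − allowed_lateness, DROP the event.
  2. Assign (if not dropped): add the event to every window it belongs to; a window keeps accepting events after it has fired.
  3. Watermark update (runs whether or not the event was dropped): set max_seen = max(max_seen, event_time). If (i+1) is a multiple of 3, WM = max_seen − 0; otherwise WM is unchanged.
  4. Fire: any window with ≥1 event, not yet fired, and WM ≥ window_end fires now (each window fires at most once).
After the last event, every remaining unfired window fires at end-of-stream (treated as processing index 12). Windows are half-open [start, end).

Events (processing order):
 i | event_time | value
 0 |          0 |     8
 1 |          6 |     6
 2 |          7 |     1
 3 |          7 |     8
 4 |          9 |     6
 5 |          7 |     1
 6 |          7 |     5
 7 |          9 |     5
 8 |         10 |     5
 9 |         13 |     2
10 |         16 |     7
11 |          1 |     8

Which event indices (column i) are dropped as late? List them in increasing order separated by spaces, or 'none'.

11

i=0 t=0 v=8: → [0,5); WM=−∞
i=1 t=6 v=6: → [6,11); WM=−∞
i=2 t=7 v=1: → [6,12); WM=7
i=3 t=7 v=8: → [6,12); WM=7
i=4 t=9 v=6: → [6,14); WM=7
i=5 t=7 v=1: → [6,14); WM=9
i=6 t=7 v=5: → [6,14); WM=9
i=7 t=9 v=5: → [6,14); WM=9
i=8 t=10 v=5: → [6,15); WM=10
i=9 t=13 v=2: → [6,18); WM=10
i=10 t=16 v=7: → [6,21); WM=10
i=11 t=1 v=8: DROP (t<10-3); WM=16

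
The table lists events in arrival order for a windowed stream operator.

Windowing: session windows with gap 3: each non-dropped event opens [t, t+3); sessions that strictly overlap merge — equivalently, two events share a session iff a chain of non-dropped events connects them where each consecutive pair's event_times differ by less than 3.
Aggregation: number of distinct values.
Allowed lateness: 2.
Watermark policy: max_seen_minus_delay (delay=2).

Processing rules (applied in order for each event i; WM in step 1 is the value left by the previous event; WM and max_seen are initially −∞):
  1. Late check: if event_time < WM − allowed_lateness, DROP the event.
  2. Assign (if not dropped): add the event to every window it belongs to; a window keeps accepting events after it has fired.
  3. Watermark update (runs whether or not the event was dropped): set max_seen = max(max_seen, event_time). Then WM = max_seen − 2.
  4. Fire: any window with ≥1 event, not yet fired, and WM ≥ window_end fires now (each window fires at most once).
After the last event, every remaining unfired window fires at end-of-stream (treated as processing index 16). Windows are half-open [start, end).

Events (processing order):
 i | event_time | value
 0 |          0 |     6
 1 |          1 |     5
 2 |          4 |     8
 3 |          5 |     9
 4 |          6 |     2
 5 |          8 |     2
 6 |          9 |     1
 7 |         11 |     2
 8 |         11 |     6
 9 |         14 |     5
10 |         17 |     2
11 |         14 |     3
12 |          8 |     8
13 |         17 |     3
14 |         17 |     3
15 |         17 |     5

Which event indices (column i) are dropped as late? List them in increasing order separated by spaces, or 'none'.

12

i=0 t=0 v=6: → [0,3); WM=-2
i=1 t=1 v=5: → [0,4); WM=-1
i=2 t=4 v=8: → [4,7); WM=2
i=3 t=5 v=9: → [4,8); WM=3
i=4 t=6 v=2: → [4,9); WM=4
i=5 t=8 v=2: → [4,11); WM=6
i=6 t=9 v=1: → [4,12); WM=7
i=7 t=11 v=2: → [4,14); WM=9
i=8 t=11 v=6: → [4,14); WM=9
i=9 t=14 v=5: → [14,17); WM=12
i=10 t=17 v=2: → [17,20); WM=15
i=11 t=14 v=3: → [14,17); WM=15
i=12 t=8 v=8: DROP (t<15-2); WM=15
i=13 t=17 v=3: → [17,20); WM=15
i=14 t=17 v=3: → [17,20); WM=15
i=15 t=17 v=5: → [17,20); WM=15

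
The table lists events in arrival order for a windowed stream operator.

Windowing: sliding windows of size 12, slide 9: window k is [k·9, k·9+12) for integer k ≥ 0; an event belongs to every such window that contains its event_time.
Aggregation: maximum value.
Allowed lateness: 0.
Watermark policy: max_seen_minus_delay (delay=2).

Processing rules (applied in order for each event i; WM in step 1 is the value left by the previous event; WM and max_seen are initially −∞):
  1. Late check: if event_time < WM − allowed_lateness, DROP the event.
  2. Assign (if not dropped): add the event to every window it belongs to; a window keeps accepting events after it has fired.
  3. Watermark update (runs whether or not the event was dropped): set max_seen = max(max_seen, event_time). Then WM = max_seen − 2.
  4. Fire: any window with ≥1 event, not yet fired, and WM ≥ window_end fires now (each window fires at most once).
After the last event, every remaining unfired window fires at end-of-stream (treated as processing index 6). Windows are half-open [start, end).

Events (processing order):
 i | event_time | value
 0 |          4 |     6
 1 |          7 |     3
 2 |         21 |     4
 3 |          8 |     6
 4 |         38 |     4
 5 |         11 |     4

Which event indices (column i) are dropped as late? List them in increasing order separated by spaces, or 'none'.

i=0 t=4 v=6: → [0,12); WM=2
i=1 t=7 v=3: → [0,12); WM=5
i=2 t=21 v=4: → [18,30); WM=19; [0,12) fires=6
i=3 t=8 v=6: DROP (t<19-0); WM=19
i=4 t=38 v=4: → [36,48),[27,39); WM=36; [18,30) fires=4
i=5 t=11 v=4: DROP (t<36-0); WM=36

3 5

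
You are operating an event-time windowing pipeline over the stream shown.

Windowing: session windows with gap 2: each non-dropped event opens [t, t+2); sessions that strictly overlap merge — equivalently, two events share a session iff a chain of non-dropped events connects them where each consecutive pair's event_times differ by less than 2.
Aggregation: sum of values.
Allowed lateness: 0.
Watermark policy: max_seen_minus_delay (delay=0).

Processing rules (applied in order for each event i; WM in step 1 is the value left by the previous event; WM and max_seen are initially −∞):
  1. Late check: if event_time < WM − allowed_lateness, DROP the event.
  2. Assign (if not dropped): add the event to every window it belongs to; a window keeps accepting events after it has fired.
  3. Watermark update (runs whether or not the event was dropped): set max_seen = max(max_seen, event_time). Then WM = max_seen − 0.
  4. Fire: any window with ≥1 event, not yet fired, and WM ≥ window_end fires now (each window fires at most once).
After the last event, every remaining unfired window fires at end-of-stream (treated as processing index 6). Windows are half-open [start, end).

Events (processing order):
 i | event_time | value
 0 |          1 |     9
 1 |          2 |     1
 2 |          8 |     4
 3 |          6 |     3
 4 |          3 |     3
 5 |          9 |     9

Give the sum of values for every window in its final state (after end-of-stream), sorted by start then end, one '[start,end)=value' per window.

i=0 t=1 v=9: → [1,3); WM=1
i=1 t=2 v=1: → [1,4); WM=2
i=2 t=8 v=4: → [8,10); WM=8
i=3 t=6 v=3: DROP (t<8-0); WM=8
i=4 t=3 v=3: DROP (t<8-0); WM=8
i=5 t=9 v=9: → [8,11); WM=9

[1,4)=10 [8,11)=13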